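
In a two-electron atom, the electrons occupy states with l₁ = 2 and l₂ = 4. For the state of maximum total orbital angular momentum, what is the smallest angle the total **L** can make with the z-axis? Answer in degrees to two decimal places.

θ_min ≈ 22.21°

Angular momentum addition gives L = |l₁ − l₂|, …, l₁ + l₂.
L ∈ {2, 3, 4, 5, 6}.
The maximum is L = 6, with |L_tot| = ℏ√(6·7) = √42 ℏ.
The minimum angle with z is arccos(6/√42) ≈ 22.21°.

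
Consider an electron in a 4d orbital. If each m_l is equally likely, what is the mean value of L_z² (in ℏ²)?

4d means n = 4, l = 2.
m_l runs from −2 to 2, i.e. {-2, -1, 0, 1, 2}.
⟨L_z²⟩ = ℏ²·l(l+1)/3 = 2ℏ².

⟨L_z²⟩ = 2 ℏ²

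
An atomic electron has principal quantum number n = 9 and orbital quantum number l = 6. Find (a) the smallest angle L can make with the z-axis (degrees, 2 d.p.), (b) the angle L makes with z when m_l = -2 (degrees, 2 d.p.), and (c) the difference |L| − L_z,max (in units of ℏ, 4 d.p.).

cos θ_min = 6/√42, so θ_min ≈ 22.21°.
For m_l = -2: cos θ = -2/√42, θ ≈ 107.98°.
|L| − L_z,max = (√42 − 6)ℏ ≈ 0.4807ℏ.

θ_min ≈ 22.21°; θ(m_l=-2) ≈ 107.98°; |L|−L_z,max ≈ 0.4807ℏ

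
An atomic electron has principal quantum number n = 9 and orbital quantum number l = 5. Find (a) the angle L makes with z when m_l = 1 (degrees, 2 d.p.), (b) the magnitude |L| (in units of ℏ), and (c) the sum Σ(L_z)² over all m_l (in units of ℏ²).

θ(m_l=1) ≈ 79.48°; |L| = √30 ℏ ≈ 5.477ℏ; Σ(L_z)² = 110 ℏ²

For m_l = 1: cos θ = 1/√30, θ ≈ 79.48°.
|L| = ℏ√(5·6) = √30 ℏ ≈ 5.477ℏ.
Σ m_l² = 110, so Σ(L_z)² = 110 ℏ².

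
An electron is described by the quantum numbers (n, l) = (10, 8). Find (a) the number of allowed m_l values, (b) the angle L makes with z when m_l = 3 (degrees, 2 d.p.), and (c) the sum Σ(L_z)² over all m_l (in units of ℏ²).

There are 2l+1 = 17 values of m_l.
For m_l = 3: cos θ = 3/√72, θ ≈ 69.30°.
Σ m_l² = 408, so Σ(L_z)² = 408 ℏ².

17 values; θ(m_l=3) ≈ 69.30°; Σ(L_z)² = 408 ℏ²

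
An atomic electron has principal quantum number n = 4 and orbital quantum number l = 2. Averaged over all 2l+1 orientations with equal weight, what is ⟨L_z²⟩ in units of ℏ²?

⟨L_z²⟩ = 2 ℏ²

m_l ∈ {-2, -1, 0, 1, 2}.
Average of L_z² over 5 states: 10/5 ℏ² = 2 ℏ².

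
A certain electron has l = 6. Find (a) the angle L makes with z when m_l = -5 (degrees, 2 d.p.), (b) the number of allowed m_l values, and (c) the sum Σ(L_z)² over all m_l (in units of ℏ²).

θ(m_l=-5) ≈ 140.49°; 13 values; Σ(L_z)² = 182 ℏ²

For m_l = -5: cos θ = -5/√42, θ ≈ 140.49°.
There are 2l+1 = 13 values of m_l.
Σ m_l² = 182, so Σ(L_z)² = 182 ℏ².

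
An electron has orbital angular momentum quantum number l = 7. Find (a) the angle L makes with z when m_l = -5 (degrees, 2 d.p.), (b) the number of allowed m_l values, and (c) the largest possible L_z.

For m_l = -5: cos θ = -5/√56, θ ≈ 131.92°.
There are 2l+1 = 15 values of m_l.
L_z,max = lℏ = 7ℏ.

θ(m_l=-5) ≈ 131.92°; 15 values; L_z,max = 7ℏ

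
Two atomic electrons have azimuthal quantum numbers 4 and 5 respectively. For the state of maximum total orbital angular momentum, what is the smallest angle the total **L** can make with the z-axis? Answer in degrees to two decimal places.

θ_min ≈ 18.43°

Angular momentum addition gives L = |l₁ − l₂|, …, l₁ + l₂.
So L can be 1, 2, 3, 4, 5, 6, 7, 8, 9.
The maximum is L = 9, with |L_tot| = ℏ√(9·10) = 3√10 ℏ.
The minimum angle with z is arccos(9/√90) ≈ 18.43°.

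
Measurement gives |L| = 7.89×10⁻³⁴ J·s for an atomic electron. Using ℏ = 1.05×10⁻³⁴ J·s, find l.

l = 7

In units of ℏ, |L| ≈ 7.514.
(|L|/ℏ)² = l(l+1) ≈ 56.46 ⇒ l = 7.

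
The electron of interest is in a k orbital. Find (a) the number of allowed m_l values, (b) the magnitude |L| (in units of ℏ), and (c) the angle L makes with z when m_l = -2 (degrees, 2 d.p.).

15 values; |L| = 2√14 ℏ ≈ 7.483ℏ; θ(m_l=-2) ≈ 105.50°

A k state has l = 7.
There are 2l+1 = 15 values of m_l.
|L| = ℏ√(7·8) = 2√14 ℏ ≈ 7.483ℏ.
For m_l = -2: cos θ = -2/√56, θ ≈ 105.50°.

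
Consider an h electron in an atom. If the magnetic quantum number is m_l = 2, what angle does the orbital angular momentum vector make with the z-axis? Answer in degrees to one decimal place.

For an h orbital, l = 5.
|L|² = l(l+1)ℏ² = 30ℏ², so |L| = √30 ℏ.
L_z = m_l ℏ = 2ℏ.
cos θ = L_z/|L| = 2/√30, so θ ≈ 68.6°.

θ ≈ 68.6°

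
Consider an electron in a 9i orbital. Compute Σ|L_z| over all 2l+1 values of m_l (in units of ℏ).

Σ|L_z| = 42 ℏ

For 9i, l = 6.
The allowed m_l values are -6, -5, -4, -3, -2, -1, 0, 1, 2, 3, 4, 5, 6.
Σ|m_l| = l(l+1) = 42.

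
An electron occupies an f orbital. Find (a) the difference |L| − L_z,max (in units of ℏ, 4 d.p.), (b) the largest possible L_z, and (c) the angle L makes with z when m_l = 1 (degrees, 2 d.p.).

|L|−L_z,max ≈ 0.4641ℏ; L_z,max = 3ℏ; θ(m_l=1) ≈ 73.22°

For an f orbital, l = 3.
|L| − L_z,max = (2√3 − 3)ℏ ≈ 0.4641ℏ.
L_z,max = lℏ = 3ℏ.
For m_l = 1: cos θ = 1/√12, θ ≈ 73.22°.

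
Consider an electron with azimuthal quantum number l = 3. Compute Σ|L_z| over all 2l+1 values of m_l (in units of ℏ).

m_l runs from −3 to 3, i.e. {-3, -2, -1, 0, 1, 2, 3}.
Σ|m_l| = 2·3(3+1)/2 = 12.

Σ|L_z| = 12 ℏ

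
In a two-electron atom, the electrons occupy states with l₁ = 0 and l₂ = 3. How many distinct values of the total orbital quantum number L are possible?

By the triangle rule, |l₁ − l₂| ≤ L ≤ l₁ + l₂.
L ∈ {3}.
That is 1 value.

1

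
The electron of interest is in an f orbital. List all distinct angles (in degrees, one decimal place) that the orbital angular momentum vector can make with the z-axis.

An f state has l = 3.
|L|² = l(l+1)ℏ² = 12ℏ², so |L| = 2√3 ℏ.
cos θ = m_l/√12 for each m_l ∈ {-3, -2, -1, 0, 1, 2, 3}.

θ ∈ {30.0°, 54.7°, 73.2°, 90.0°, 106.8°, 125.3°, 150.0°}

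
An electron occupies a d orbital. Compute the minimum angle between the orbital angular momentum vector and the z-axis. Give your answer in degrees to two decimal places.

D corresponds to l = 2.
|L|² = l(l+1)ℏ² = 6ℏ², so |L| = √6 ℏ.
The smallest angle corresponds to the largest L_z, i.e. m_l = l = 2, giving L_z = 2ℏ.
cos θ_min = 2/√6, so θ_min ≈ 35.26°.

θ_min ≈ 35.26°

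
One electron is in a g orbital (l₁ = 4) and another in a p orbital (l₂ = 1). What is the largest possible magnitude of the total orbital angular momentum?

|L_tot|_max = √30 ℏ ≈ 5.477ℏ

Angular momentum addition gives L = |l₁ − l₂|, …, l₁ + l₂.
So L can be 3, 4, 5.
The largest magnitude corresponds to L = 5: |L_tot| = ℏ√(5·6) = √30 ℏ.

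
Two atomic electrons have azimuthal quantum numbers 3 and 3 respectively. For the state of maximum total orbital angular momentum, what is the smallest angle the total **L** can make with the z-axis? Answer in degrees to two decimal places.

Angular momentum addition gives L = |l₁ − l₂|, …, l₁ + l₂.
L ∈ {0, 1, 2, 3, 4, 5, 6}.
The maximum is L = 6, with |L_tot| = ℏ√(6·7) = √42 ℏ.
The minimum angle with z is arccos(6/√42) ≈ 22.21°.

θ_min ≈ 22.21°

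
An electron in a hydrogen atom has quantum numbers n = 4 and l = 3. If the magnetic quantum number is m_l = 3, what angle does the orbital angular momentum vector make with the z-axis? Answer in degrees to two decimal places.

θ ≈ 30.00°

|L| = √(l(l+1)) ℏ = 2√3 ℏ.
L_z = m_l ℏ = 3ℏ.
cos θ = L_z/|L| = 3/√12, so θ ≈ 30.00°.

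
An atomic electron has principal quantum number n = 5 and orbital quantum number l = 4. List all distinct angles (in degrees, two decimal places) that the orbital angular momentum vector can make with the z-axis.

|L| = ℏ√(l(l+1)) = 2√5 ℏ.
cos θ = m_l/√20 for each m_l ∈ {-4, -3, -2, -1, 0, 1, 2, 3, 4}.

θ ∈ {26.57°, 47.87°, 63.43°, 77.08°, 90.00°, 102.92°, 116.57°, 132.13°, 153.43°}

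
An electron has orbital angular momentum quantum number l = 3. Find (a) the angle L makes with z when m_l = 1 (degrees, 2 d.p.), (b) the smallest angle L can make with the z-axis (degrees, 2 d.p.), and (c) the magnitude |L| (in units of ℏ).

θ(m_l=1) ≈ 73.22°; θ_min ≈ 30.00°; |L| = 2√3 ℏ ≈ 3.464ℏ

For m_l = 1: cos θ = 1/√12, θ ≈ 73.22°.
cos θ_min = 3/√12, so θ_min ≈ 30.00°.
|L| = ℏ√(3·4) = 2√3 ℏ ≈ 3.464ℏ.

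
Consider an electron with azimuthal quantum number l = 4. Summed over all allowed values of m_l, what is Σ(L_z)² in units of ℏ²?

Σ(L_z)² = 60 ℏ²

The allowed m_l values are -4, -3, -2, -1, 0, 1, 2, 3, 4.
Σ m_l² = 2·(1 + 4 + 9 + 16) = 60.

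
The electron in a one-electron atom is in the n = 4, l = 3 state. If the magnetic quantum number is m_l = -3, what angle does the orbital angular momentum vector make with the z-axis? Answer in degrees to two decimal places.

θ ≈ 150.00°

|L| = ℏ√(l(l+1)) = 2√3 ℏ.
L_z = m_l ℏ = −3ℏ.
cos θ = L_z/|L| = -3/√12, so θ ≈ 150.00°.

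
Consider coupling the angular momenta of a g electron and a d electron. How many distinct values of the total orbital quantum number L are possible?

L runs from |4 − 2| = 2 to 4 + 2 = 6.
So L can be 2, 3, 4, 5, 6.
That is 5 values.

5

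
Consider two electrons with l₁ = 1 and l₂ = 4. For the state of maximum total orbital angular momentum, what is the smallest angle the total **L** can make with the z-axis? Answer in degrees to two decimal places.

θ_min ≈ 24.09°

The total orbital quantum number L ranges from |l₁ − l₂| to l₁ + l₂ in integer steps.
Allowed values: L = 3, 4, 5.
The maximum is L = 5, with |L_tot| = ℏ√(5·6) = √30 ℏ.
The minimum angle with z is arccos(5/√30) ≈ 24.09°.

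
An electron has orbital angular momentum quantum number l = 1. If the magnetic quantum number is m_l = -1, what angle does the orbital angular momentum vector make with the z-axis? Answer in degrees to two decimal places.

θ ≈ 135.00°

|L|² = l(l+1)ℏ² = 2ℏ², so |L| = √2 ℏ.
L_z = m_l ℏ = −1ℏ.
cos θ = L_z/|L| = -1/√2, so θ ≈ 135.00°.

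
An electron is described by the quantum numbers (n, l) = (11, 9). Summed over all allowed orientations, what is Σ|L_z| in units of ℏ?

Σ|L_z| = 90 ℏ

m_l ∈ {-9, -8, -7, -6, -5, -4, -3, -2, -1, 0, 1, 2, 3, 4, 5, 6, 7, 8, 9}.
Σ|m_l| = 2·9(9+1)/2 = 90.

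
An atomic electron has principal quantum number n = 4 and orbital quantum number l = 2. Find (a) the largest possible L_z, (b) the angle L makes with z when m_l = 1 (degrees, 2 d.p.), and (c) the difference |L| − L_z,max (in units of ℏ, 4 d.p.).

L_z,max = lℏ = 2ℏ.
For m_l = 1: cos θ = 1/√6, θ ≈ 65.91°.
|L| − L_z,max = (√6 − 2)ℏ ≈ 0.4495ℏ.

L_z,max = 2ℏ; θ(m_l=1) ≈ 65.91°; |L|−L_z,max ≈ 0.4495ℏ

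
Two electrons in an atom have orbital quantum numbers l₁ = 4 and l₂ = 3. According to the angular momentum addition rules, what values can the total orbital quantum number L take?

L = 1, 2, 3, 4, 5, 6, 7

L runs from |4 − 3| = 1 to 4 + 3 = 7.
Allowed values: L = 1, 2, 3, 4, 5, 6, 7.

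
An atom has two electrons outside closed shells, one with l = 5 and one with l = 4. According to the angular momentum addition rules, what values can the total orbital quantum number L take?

L = 1, 2, 3, 4, 5, 6, 7, 8, 9

Angular momentum addition gives L = |l₁ − l₂|, …, l₁ + l₂.
So L can be 1, 2, 3, 4, 5, 6, 7, 8, 9.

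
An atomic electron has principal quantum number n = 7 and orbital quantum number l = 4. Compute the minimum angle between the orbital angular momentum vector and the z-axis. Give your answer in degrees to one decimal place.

θ_min ≈ 26.6°

|L| = √(l(l+1)) ℏ = 2√5 ℏ.
The smallest angle corresponds to the largest L_z, i.e. m_l = l = 4, giving L_z = 4ℏ.
cos θ_min = 4/√20, so θ_min ≈ 26.6°.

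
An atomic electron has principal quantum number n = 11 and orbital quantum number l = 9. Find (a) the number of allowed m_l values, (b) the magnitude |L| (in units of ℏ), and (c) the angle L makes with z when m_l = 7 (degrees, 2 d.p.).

There are 2l+1 = 19 values of m_l.
|L| = ℏ√(9·10) = 3√10 ℏ ≈ 9.487ℏ.
For m_l = 7: cos θ = 7/√90, θ ≈ 42.45°.

19 values; |L| = 3√10 ℏ ≈ 9.487ℏ; θ(m_l=7) ≈ 42.45°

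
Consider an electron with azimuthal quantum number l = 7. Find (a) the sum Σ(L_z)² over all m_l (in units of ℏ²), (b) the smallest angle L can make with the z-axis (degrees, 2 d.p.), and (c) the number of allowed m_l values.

Σ m_l² = 280, so Σ(L_z)² = 280 ℏ².
cos θ_min = 7/√56, so θ_min ≈ 20.70°.
There are 2l+1 = 15 values of m_l.

Σ(L_z)² = 280 ℏ²; θ_min ≈ 20.70°; 15 values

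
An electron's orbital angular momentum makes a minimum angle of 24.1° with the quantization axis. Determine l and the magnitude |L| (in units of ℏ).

At minimum angle, m_l = l, so cos θ = l/√(l(l+1)); cos²θ = l/(l+1) = 0.8333.
Thus l = 0.8333/(1 − 0.8333) ≈ 5.
Then |L| = ℏ√(5·6) = √30 ℏ.

l = 5, |L| = √30 ℏ ≈ 5.477ℏ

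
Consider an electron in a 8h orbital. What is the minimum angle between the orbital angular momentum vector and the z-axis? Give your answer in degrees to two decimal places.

8h means n = 8, l = 5.
|L| = ℏ√(l(l+1)) = √30 ℏ.
The smallest angle corresponds to the largest L_z, i.e. m_l = l = 5, giving L_z = 5ℏ.
cos θ_min = 5/√30, so θ_min ≈ 24.09°.

θ_min ≈ 24.09°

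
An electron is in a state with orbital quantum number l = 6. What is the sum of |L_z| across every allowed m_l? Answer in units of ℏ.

m_l runs from −6 to 6, i.e. {-6, -5, -4, -3, -2, -1, 0, 1, 2, 3, 4, 5, 6}.
Σ|m_l| = l(l+1) = 42.

Σ|L_z| = 42 ℏ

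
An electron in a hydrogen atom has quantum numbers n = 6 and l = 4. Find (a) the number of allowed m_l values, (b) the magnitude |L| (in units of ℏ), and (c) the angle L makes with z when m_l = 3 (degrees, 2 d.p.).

9 values; |L| = 2√5 ℏ ≈ 4.472ℏ; θ(m_l=3) ≈ 47.87°

There are 2l+1 = 9 values of m_l.
|L| = ℏ√(4·5) = 2√5 ℏ ≈ 4.472ℏ.
For m_l = 3: cos θ = 3/√20, θ ≈ 47.87°.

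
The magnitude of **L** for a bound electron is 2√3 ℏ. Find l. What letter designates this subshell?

l = 3 (f orbital)

(|L|/ℏ)² = l(l+1) = 12.
The positive root is l = 3.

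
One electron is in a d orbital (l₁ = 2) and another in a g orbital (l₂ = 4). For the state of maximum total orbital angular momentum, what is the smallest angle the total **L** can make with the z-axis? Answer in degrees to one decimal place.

θ_min ≈ 22.2°

By the triangle rule, |l₁ − l₂| ≤ L ≤ l₁ + l₂.
So L can be 2, 3, 4, 5, 6.
The maximum is L = 6, with |L_tot| = ℏ√(6·7) = √42 ℏ.
The minimum angle with z is arccos(6/√42) ≈ 22.2°.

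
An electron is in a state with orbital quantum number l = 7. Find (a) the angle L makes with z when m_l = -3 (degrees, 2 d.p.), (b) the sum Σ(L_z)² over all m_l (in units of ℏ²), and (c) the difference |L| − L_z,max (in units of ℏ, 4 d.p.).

θ(m_l=-3) ≈ 113.63°; Σ(L_z)² = 280 ℏ²; |L|−L_z,max ≈ 0.4833ℏ

For m_l = -3: cos θ = -3/√56, θ ≈ 113.63°.
Σ m_l² = 280, so Σ(L_z)² = 280 ℏ².
|L| − L_z,max = (2√14 − 7)ℏ ≈ 0.4833ℏ.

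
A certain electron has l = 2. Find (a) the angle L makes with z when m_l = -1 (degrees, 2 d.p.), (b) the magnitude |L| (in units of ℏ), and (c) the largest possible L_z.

θ(m_l=-1) ≈ 114.09°; |L| = √6 ℏ ≈ 2.449ℏ; L_z,max = 2ℏ

For m_l = -1: cos θ = -1/√6, θ ≈ 114.09°.
|L| = ℏ√(2·3) = √6 ℏ ≈ 2.449ℏ.
L_z,max = lℏ = 2ℏ.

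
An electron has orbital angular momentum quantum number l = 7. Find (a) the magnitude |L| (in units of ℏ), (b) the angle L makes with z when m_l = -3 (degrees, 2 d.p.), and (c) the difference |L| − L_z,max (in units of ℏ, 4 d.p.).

|L| = ℏ√(7·8) = 2√14 ℏ ≈ 7.483ℏ.
For m_l = -3: cos θ = -3/√56, θ ≈ 113.63°.
|L| − L_z,max = (2√14 − 7)ℏ ≈ 0.4833ℏ.

|L| = 2√14 ℏ ≈ 7.483ℏ; θ(m_l=-3) ≈ 113.63°; |L|−L_z,max ≈ 0.4833ℏ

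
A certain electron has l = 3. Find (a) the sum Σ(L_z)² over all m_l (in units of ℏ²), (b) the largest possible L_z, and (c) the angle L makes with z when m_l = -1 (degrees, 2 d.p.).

Σ(L_z)² = 28 ℏ²; L_z,max = 3ℏ; θ(m_l=-1) ≈ 106.78°

Σ m_l² = 28, so Σ(L_z)² = 28 ℏ².
L_z,max = lℏ = 3ℏ.
For m_l = -1: cos θ = -1/√12, θ ≈ 106.78°.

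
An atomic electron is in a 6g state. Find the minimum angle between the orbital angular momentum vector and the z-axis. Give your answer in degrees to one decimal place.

The 6g subshell has l = 4.
|L|² = l(l+1)ℏ² = 20ℏ², so |L| = 2√5 ℏ.
The smallest angle corresponds to the largest L_z, i.e. m_l = l = 4, giving L_z = 4ℏ.
cos θ_min = 4/√20, so θ_min ≈ 26.6°.

θ_min ≈ 26.6°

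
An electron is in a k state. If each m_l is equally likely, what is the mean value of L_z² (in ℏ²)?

For a k orbital, l = 7.
The allowed m_l values are -7, -6, -5, -4, -3, -2, -1, 0, 1, 2, 3, 4, 5, 6, 7.
Average of L_z² over 15 states: 280/15 ℏ² = 18.67 ℏ².

⟨L_z²⟩ = 18.67 ℏ²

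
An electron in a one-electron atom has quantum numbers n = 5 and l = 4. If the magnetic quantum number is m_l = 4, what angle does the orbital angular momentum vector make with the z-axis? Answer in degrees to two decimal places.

|L| = ℏ√(l(l+1)) = 2√5 ℏ.
L_z = m_l ℏ = 4ℏ.
cos θ = L_z/|L| = 4/√20, so θ ≈ 26.57°.

θ ≈ 26.57°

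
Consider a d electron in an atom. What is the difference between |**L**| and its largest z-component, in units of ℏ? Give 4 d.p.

|L| − L_z,max ≈ 0.4495ℏ

A d state has l = 2.
|L| = √6 ℏ ≈ 2.4495ℏ, while L_z,max = lℏ = 2ℏ.
The difference is (√6 − 2)ℏ ≈ 0.4495ℏ.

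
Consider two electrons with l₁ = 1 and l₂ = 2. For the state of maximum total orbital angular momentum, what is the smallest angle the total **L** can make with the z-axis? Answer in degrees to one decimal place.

L runs from |1 − 2| = 1 to 1 + 2 = 3.
Allowed values: L = 1, 2, 3.
The maximum is L = 3, with |L_tot| = ℏ√(3·4) = 2√3 ℏ.
The minimum angle with z is arccos(3/√12) ≈ 30.0°.

θ_min ≈ 30.0°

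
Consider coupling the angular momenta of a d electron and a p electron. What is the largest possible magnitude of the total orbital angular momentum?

|L_tot|_max = 2√3 ℏ ≈ 3.464ℏ

The total orbital quantum number L ranges from |l₁ − l₂| to l₁ + l₂ in integer steps.
So L can be 1, 2, 3.
The largest magnitude corresponds to L = 3: |L_tot| = ℏ√(3·4) = 2√3 ℏ.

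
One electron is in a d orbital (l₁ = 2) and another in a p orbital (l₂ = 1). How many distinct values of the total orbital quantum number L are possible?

3

The total orbital quantum number L ranges from |l₁ − l₂| to l₁ + l₂ in integer steps.
L ∈ {1, 2, 3}.
That is 3 values.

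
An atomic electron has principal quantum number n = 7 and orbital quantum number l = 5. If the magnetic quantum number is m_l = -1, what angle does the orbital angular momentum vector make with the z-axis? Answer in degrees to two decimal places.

θ ≈ 100.52°

|L| = ℏ√(l(l+1)) = √30 ℏ.
L_z = m_l ℏ = −1ℏ.
cos θ = L_z/|L| = -1/√30, so θ ≈ 100.52°.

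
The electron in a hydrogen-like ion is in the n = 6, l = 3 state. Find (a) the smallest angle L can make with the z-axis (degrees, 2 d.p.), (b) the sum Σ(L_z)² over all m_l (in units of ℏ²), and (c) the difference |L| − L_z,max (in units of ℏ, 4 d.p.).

θ_min ≈ 30.00°; Σ(L_z)² = 28 ℏ²; |L|−L_z,max ≈ 0.4641ℏ

cos θ_min = 3/√12, so θ_min ≈ 30.00°.
Σ m_l² = 28, so Σ(L_z)² = 28 ℏ².
|L| − L_z,max = (2√3 − 3)ℏ ≈ 0.4641ℏ.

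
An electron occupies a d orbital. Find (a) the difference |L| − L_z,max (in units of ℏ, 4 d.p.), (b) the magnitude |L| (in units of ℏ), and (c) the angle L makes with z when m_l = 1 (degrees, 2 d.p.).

|L|−L_z,max ≈ 0.4495ℏ; |L| = √6 ℏ ≈ 2.449ℏ; θ(m_l=1) ≈ 65.91°

The letter d corresponds to l = 2.
|L| − L_z,max = (√6 − 2)ℏ ≈ 0.4495ℏ.
|L| = ℏ√(2·3) = √6 ℏ ≈ 2.449ℏ.
For m_l = 1: cos θ = 1/√6, θ ≈ 65.91°.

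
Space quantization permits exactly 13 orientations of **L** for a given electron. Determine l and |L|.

13 = 2l + 1, so l = (13−1)/2 = 6.
Then |L| = √(l(l+1)) ℏ = √42 ℏ.

l = 6, |L| = √42 ℏ ≈ 6.481ℏ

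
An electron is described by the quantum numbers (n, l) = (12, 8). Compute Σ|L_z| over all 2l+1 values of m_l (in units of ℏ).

m_l runs from −8 to 8, i.e. {-8, -7, -6, -5, -4, -3, -2, -1, 0, 1, 2, 3, 4, 5, 6, 7, 8}.
Σ|m_l| = 2·8(8+1)/2 = 72.

Σ|L_z| = 72 ℏ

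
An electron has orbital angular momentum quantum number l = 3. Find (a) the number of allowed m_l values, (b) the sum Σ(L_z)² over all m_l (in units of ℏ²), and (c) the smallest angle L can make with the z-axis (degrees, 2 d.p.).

7 values; Σ(L_z)² = 28 ℏ²; θ_min ≈ 30.00°

There are 2l+1 = 7 values of m_l.
Σ m_l² = 28, so Σ(L_z)² = 28 ℏ².
cos θ_min = 3/√12, so θ_min ≈ 30.00°.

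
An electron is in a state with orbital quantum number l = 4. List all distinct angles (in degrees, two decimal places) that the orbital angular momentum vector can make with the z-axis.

|L| = ℏ√(l(l+1)) = 2√5 ℏ.
cos θ = m_l/√20 for each m_l ∈ {-4, -3, -2, -1, 0, 1, 2, 3, 4}.

θ ∈ {26.57°, 47.87°, 63.43°, 77.08°, 90.00°, 102.92°, 116.57°, 132.13°, 153.43°}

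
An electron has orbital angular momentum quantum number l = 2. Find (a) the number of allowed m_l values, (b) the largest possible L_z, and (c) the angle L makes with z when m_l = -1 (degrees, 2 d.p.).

5 values; L_z,max = 2ℏ; θ(m_l=-1) ≈ 114.09°

There are 2l+1 = 5 values of m_l.
L_z,max = lℏ = 2ℏ.
For m_l = -1: cos θ = -1/√6, θ ≈ 114.09°.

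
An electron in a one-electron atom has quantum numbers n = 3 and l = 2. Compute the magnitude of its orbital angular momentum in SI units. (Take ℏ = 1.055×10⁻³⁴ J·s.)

|L| = ℏ√(l(l+1)) = ℏ√(2·3) = √6 ℏ
Numerically, |L| = 2.449 × (1.055×10⁻³⁴ J·s) = 2.584×10⁻³⁴ J·s.

|L| = 2.584×10⁻³⁴ J·s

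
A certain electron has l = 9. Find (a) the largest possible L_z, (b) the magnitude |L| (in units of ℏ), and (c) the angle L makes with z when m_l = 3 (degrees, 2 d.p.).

L_z,max = 9ℏ; |L| = 3√10 ℏ ≈ 9.487ℏ; θ(m_l=3) ≈ 71.57°

L_z,max = lℏ = 9ℏ.
|L| = ℏ√(9·10) = 3√10 ℏ ≈ 9.487ℏ.
For m_l = 3: cos θ = 3/√90, θ ≈ 71.57°.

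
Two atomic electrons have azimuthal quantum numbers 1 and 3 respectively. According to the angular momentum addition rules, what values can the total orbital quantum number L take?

By the triangle rule, |l₁ − l₂| ≤ L ≤ l₁ + l₂.
Allowed values: L = 2, 3, 4.

L = 2, 3, 4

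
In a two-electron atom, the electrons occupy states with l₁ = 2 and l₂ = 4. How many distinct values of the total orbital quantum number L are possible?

5

The total orbital quantum number L ranges from |l₁ − l₂| to l₁ + l₂ in integer steps.
So L can be 2, 3, 4, 5, 6.
That is 5 values.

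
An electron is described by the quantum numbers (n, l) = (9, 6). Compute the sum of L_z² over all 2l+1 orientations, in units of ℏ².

m_l ∈ {-6, -5, -4, -3, -2, -1, 0, 1, 2, 3, 4, 5, 6}.
Σ m_l² = 2·(1 + 4 + 9 + 16 + 25 + 36) = 182.

Σ(L_z)² = 182 ℏ²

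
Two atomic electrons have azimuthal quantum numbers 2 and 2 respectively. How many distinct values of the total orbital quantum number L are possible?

The total orbital quantum number L ranges from |l₁ − l₂| to l₁ + l₂ in integer steps.
So L can be 0, 1, 2, 3, 4.
That is 5 values.

5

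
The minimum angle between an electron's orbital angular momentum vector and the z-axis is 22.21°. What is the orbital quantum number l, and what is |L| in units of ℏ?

cos θ_min = l/√(l(l+1)) = √(l/(l+1)), so l/(l+1) = cos²(22.21°) = 0.8571.
Thus l = 0.8571/(1 − 0.8571) ≈ 6.
Then |L| = ℏ√(6·7) = √42 ℏ.

l = 6, |L| = √42 ℏ ≈ 6.481ℏ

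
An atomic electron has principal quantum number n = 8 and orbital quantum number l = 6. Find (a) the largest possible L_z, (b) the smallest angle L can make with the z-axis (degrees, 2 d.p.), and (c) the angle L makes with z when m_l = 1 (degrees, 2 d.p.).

L_z,max = lℏ = 6ℏ.
cos θ_min = 6/√42, so θ_min ≈ 22.21°.
For m_l = 1: cos θ = 1/√42, θ ≈ 81.12°.

L_z,max = 6ℏ; θ_min ≈ 22.21°; θ(m_l=1) ≈ 81.12°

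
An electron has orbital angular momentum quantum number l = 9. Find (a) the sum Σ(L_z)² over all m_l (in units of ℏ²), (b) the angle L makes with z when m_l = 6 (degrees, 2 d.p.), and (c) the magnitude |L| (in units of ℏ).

Σ m_l² = 570, so Σ(L_z)² = 570 ℏ².
For m_l = 6: cos θ = 6/√90, θ ≈ 50.77°.
|L| = ℏ√(9·10) = 3√10 ℏ ≈ 9.487ℏ.

Σ(L_z)² = 570 ℏ²; θ(m_l=6) ≈ 50.77°; |L| = 3√10 ℏ ≈ 9.487ℏ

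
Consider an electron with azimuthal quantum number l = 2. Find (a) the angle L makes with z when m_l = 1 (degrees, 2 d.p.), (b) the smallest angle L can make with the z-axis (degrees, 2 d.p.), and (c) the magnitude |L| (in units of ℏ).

For m_l = 1: cos θ = 1/√6, θ ≈ 65.91°.
cos θ_min = 2/√6, so θ_min ≈ 35.26°.
|L| = ℏ√(2·3) = √6 ℏ ≈ 2.449ℏ.

θ(m_l=1) ≈ 65.91°; θ_min ≈ 35.26°; |L| = √6 ℏ ≈ 2.449ℏ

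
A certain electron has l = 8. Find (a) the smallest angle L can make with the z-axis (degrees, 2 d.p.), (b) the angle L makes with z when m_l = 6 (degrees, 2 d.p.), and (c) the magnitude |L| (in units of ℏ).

θ_min ≈ 19.47°; θ(m_l=6) ≈ 45.00°; |L| = 6√2 ℏ ≈ 8.485ℏ

cos θ_min = 8/√72, so θ_min ≈ 19.47°.
For m_l = 6: cos θ = 6/√72, θ ≈ 45.00°.
|L| = ℏ√(8·9) = 6√2 ℏ ≈ 8.485ℏ.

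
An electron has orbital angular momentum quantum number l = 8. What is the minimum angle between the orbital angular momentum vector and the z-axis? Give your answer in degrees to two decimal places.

|L| = √(l(l+1)) ℏ = 6√2 ℏ.
The smallest angle corresponds to the largest L_z, i.e. m_l = l = 8, giving L_z = 8ℏ.
cos θ_min = 8/√72, so θ_min ≈ 19.47°.

θ_min ≈ 19.47°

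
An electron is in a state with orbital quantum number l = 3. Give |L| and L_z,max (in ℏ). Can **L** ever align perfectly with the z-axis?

No: L_z,max = 3ℏ < |L| = 2√3 ℏ ≈ 3.464ℏ

|L| = 2√3 ℏ ≈ 3.4641ℏ, while L_z,max = lℏ = 3ℏ.
Since |L| > L_z,max, the vector can never point exactly along z; the closest it comes is θ_min = arccos(3/√12) ≈ 30.0°.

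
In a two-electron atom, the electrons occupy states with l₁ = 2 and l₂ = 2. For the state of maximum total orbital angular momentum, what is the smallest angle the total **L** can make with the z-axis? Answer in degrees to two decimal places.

θ_min ≈ 26.57°

L runs from |2 − 2| = 0 to 2 + 2 = 4.
So L can be 0, 1, 2, 3, 4.
The maximum is L = 4, with |L_tot| = ℏ√(4·5) = 2√5 ℏ.
The minimum angle with z is arccos(4/√20) ≈ 26.57°.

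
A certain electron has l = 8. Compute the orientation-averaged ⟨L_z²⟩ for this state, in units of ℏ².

⟨L_z²⟩ = 24 ℏ²

m_l runs from −8 to 8, i.e. {-8, -7, -6, -5, -4, -3, -2, -1, 0, 1, 2, 3, 4, 5, 6, 7, 8}.
⟨L_z²⟩ = ℏ²·l(l+1)/3 = 24ℏ².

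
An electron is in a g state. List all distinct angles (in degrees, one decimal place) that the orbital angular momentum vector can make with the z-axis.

G corresponds to l = 4.
|L| = √(l(l+1)) ℏ = 2√5 ℏ.
cos θ = m_l/√20 for each m_l ∈ {-4, -3, -2, -1, 0, 1, 2, 3, 4}.

θ ∈ {26.6°, 47.9°, 63.4°, 77.1°, 90.0°, 102.9°, 116.6°, 132.1°, 153.4°}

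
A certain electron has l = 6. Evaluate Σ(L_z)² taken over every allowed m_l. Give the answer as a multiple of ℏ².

m_l ∈ {-6, -5, -4, -3, -2, -1, 0, 1, 2, 3, 4, 5, 6}.
Σ m_l² = 2·(1 + 4 + 9 + 16 + 25 + 36) = 182.

Σ(L_z)² = 182 ℏ²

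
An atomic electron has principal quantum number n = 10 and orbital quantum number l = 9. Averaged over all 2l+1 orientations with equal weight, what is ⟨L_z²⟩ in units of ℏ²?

m_l runs from −9 to 9, i.e. {-9, -8, -7, -6, -5, -4, -3, -2, -1, 0, 1, 2, 3, 4, 5, 6, 7, 8, 9}.
Average of L_z² over 19 states: 570/19 ℏ² = 30 ℏ².

⟨L_z²⟩ = 30 ℏ²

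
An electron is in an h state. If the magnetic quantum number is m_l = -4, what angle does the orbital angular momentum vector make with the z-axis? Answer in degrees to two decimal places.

For an h orbital, l = 5.
|L|² = l(l+1)ℏ² = 30ℏ², so |L| = √30 ℏ.
L_z = m_l ℏ = −4ℏ.
cos θ = L_z/|L| = -4/√30, so θ ≈ 136.91°.

θ ≈ 136.91°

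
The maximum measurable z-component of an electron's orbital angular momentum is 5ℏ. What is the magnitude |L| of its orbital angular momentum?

|L| = √30 ℏ ≈ 5.477ℏ

L_z,max = lℏ, so l = 5.
|L| = ℏ√(l(l+1)) = √30 ℏ.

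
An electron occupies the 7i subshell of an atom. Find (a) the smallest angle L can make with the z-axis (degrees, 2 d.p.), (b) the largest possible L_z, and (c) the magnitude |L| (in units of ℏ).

θ_min ≈ 22.21°; L_z,max = 6ℏ; |L| = √42 ℏ ≈ 6.481ℏ

The 7i subshell has l = 6.
cos θ_min = 6/√42, so θ_min ≈ 22.21°.
L_z,max = lℏ = 6ℏ.
|L| = ℏ√(6·7) = √42 ℏ ≈ 6.481ℏ.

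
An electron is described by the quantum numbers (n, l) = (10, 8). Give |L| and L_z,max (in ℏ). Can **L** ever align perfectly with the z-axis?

|L| = 6√2 ℏ ≈ 8.4853ℏ, while L_z,max = lℏ = 8ℏ.
Since |L| > L_z,max, the vector can never point exactly along z; the closest it comes is θ_min = arccos(8/√72) ≈ 19.5°.

No: L_z,max = 8ℏ < |L| = 6√2 ℏ ≈ 8.485ℏ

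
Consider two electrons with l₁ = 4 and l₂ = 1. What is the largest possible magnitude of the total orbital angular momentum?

|L_tot|_max = √30 ℏ ≈ 5.477ℏ

By the triangle rule, |l₁ − l₂| ≤ L ≤ l₁ + l₂.
L ∈ {3, 4, 5}.
The largest magnitude corresponds to L = 5: |L_tot| = ℏ√(5·6) = √30 ℏ.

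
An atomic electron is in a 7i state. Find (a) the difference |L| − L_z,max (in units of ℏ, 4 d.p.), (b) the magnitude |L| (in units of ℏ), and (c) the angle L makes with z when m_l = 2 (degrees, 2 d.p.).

7i means n = 7, l = 6.
|L| − L_z,max = (√42 − 6)ℏ ≈ 0.4807ℏ.
|L| = ℏ√(6·7) = √42 ℏ ≈ 6.481ℏ.
For m_l = 2: cos θ = 2/√42, θ ≈ 72.02°.

|L|−L_z,max ≈ 0.4807ℏ; |L| = √42 ℏ ≈ 6.481ℏ; θ(m_l=2) ≈ 72.02°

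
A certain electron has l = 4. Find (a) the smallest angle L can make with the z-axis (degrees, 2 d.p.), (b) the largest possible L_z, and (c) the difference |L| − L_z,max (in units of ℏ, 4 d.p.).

cos θ_min = 4/√20, so θ_min ≈ 26.57°.
L_z,max = lℏ = 4ℏ.
|L| − L_z,max = (2√5 − 4)ℏ ≈ 0.4721ℏ.

θ_min ≈ 26.57°; L_z,max = 4ℏ; |L|−L_z,max ≈ 0.4721ℏ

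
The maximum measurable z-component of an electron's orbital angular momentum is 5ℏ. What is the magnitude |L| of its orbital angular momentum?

|L| = √30 ℏ ≈ 5.477ℏ

L_z,max = lℏ, so l = 5.
Then |L| = ℏ√(5·6) = √30 ℏ.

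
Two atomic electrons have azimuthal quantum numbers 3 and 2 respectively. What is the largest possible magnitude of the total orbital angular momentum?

|L_tot|_max = √30 ℏ ≈ 5.477ℏ

The total orbital quantum number L ranges from |l₁ − l₂| to l₁ + l₂ in integer steps.
L ∈ {1, 2, 3, 4, 5}.
The largest magnitude corresponds to L = 5: |L_tot| = ℏ√(5·6) = √30 ℏ.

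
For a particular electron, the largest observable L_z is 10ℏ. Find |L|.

Since max m_l = l, l = 10.
Then |L| = ℏ√(10·11) = √110 ℏ.

|L| = √110 ℏ ≈ 10.488ℏ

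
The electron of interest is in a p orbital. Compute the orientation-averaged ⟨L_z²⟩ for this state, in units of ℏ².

A p state has l = 1.
m_l ∈ {-1, 0, 1}.
⟨L_z²⟩ = ℏ²·(Σ m_l²)/(2l+1) = ℏ²·2/3 = 0.6667ℏ².

⟨L_z²⟩ = 0.6667 ℏ²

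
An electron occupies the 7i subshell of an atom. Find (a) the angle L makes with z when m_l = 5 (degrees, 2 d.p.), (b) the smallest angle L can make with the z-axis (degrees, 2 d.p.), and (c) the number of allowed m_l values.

The 7i subshell has l = 6.
For m_l = 5: cos θ = 5/√42, θ ≈ 39.51°.
cos θ_min = 6/√42, so θ_min ≈ 22.21°.
There are 2l+1 = 13 values of m_l.

θ(m_l=5) ≈ 39.51°; θ_min ≈ 22.21°; 13 values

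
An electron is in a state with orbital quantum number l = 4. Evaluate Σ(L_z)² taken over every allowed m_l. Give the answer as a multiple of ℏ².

Σ(L_z)² = 60 ℏ²

The allowed m_l values are -4, -3, -2, -1, 0, 1, 2, 3, 4.
Σ m_l² = 2·(1 + 4 + 9 + 16) = 60.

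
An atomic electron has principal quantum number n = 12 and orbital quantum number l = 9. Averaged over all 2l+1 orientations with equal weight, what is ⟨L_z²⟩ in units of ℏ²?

⟨L_z²⟩ = 30 ℏ²

m_l ∈ {-9, -8, -7, -6, -5, -4, -3, -2, -1, 0, 1, 2, 3, 4, 5, 6, 7, 8, 9}.
⟨L_z²⟩ = ℏ²·l(l+1)/3 = 30ℏ².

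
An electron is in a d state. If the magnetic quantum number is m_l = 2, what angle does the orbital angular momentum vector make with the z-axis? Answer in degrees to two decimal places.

For a d orbital, l = 2.
|L| = √(l(l+1)) ℏ = √6 ℏ.
L_z = m_l ℏ = 2ℏ.
cos θ = L_z/|L| = 2/√6, so θ ≈ 35.26°.

θ ≈ 35.26°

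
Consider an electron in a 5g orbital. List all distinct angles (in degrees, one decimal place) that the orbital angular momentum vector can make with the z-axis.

θ ∈ {26.6°, 47.9°, 63.4°, 77.1°, 90.0°, 102.9°, 116.6°, 132.1°, 153.4°}

The 5g subshell has l = 4.
|L| = √(l(l+1)) ℏ = 2√5 ℏ.
cos θ = m_l/√20 for each m_l ∈ {-4, -3, -2, -1, 0, 1, 2, 3, 4}.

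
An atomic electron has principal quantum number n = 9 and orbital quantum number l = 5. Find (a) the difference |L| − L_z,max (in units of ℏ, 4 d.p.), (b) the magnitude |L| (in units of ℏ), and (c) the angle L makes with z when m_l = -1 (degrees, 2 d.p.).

|L| − L_z,max = (√30 − 5)ℏ ≈ 0.4772ℏ.
|L| = ℏ√(5·6) = √30 ℏ ≈ 5.477ℏ.
For m_l = -1: cos θ = -1/√30, θ ≈ 100.52°.

|L|−L_z,max ≈ 0.4772ℏ; |L| = √30 ℏ ≈ 5.477ℏ; θ(m_l=-1) ≈ 100.52°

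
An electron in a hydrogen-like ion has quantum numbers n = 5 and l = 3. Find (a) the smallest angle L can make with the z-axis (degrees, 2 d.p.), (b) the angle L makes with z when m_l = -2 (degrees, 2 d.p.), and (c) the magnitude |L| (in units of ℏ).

cos θ_min = 3/√12, so θ_min ≈ 30.00°.
For m_l = -2: cos θ = -2/√12, θ ≈ 125.26°.
|L| = ℏ√(3·4) = 2√3 ℏ ≈ 3.464ℏ.

θ_min ≈ 30.00°; θ(m_l=-2) ≈ 125.26°; |L| = 2√3 ℏ ≈ 3.464ℏ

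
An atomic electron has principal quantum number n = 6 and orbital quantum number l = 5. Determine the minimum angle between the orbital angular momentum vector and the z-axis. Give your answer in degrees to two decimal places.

|L| = √(l(l+1)) ℏ = √30 ℏ.
The smallest angle corresponds to the largest L_z, i.e. m_l = l = 5, giving L_z = 5ℏ.
cos θ_min = 5/√30, so θ_min ≈ 24.09°.

θ_min ≈ 24.09°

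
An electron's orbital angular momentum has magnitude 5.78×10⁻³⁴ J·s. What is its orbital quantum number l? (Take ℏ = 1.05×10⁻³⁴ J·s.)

l = 5

Dividing by ℏ: |L|/ℏ ≈ 5.505.
(|L|/ℏ)² = l(l+1) ≈ 30.30 ⇒ l = 5.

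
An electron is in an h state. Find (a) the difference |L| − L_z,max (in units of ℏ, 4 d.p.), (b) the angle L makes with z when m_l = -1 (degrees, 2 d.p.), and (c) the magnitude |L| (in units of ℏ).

|L|−L_z,max ≈ 0.4772ℏ; θ(m_l=-1) ≈ 100.52°; |L| = √30 ℏ ≈ 5.477ℏ

For an h orbital, l = 5.
|L| − L_z,max = (√30 − 5)ℏ ≈ 0.4772ℏ.
For m_l = -1: cos θ = -1/√30, θ ≈ 100.52°.
|L| = ℏ√(5·6) = √30 ℏ ≈ 5.477ℏ.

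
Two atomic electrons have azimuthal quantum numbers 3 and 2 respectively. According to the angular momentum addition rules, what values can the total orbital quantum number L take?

The total orbital quantum number L ranges from |l₁ − l₂| to l₁ + l₂ in integer steps.
L ∈ {1, 2, 3, 4, 5}.

L = 1, 2, 3, 4, 5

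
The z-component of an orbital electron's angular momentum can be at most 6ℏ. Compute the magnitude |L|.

|L| = √42 ℏ ≈ 6.481ℏ

Since max m_l = l, l = 6.
Then |L| = ℏ√(6·7) = √42 ℏ.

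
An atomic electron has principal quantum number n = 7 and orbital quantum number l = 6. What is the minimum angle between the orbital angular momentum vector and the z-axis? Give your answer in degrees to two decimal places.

θ_min ≈ 22.21°

|L| = ℏ√(l(l+1)) = √42 ℏ.
The smallest angle corresponds to the largest L_z, i.e. m_l = l = 6, giving L_z = 6ℏ.
cos θ_min = 6/√42, so θ_min ≈ 22.21°.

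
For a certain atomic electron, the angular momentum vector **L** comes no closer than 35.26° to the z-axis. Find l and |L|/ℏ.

At minimum angle, m_l = l, so cos θ = l/√(l(l+1)); cos²θ = l/(l+1) = 0.6667.
Thus l = 0.6667/(1 − 0.6667) ≈ 2.
Then |L| = ℏ√(2·3) = √6 ℏ.

l = 2, |L| = √6 ℏ ≈ 2.449ℏ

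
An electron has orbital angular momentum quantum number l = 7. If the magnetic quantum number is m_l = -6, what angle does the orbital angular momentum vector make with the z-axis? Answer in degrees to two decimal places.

|L| = ℏ√(l(l+1)) = 2√14 ℏ.
L_z = m_l ℏ = −6ℏ.
cos θ = L_z/|L| = -6/√56, so θ ≈ 143.30°.

θ ≈ 143.30°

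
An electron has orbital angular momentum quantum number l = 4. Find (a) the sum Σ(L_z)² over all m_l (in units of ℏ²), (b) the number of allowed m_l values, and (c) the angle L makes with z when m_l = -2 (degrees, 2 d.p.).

Σ m_l² = 60, so Σ(L_z)² = 60 ℏ².
There are 2l+1 = 9 values of m_l.
For m_l = -2: cos θ = -2/√20, θ ≈ 116.57°.

Σ(L_z)² = 60 ℏ²; 9 values; θ(m_l=-2) ≈ 116.57°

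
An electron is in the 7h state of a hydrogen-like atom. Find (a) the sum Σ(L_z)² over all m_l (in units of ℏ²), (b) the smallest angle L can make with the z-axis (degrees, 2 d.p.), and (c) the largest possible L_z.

7h means n = 7, l = 5.
Σ m_l² = 110, so Σ(L_z)² = 110 ℏ².
cos θ_min = 5/√30, so θ_min ≈ 24.09°.
L_z,max = lℏ = 5ℏ.

Σ(L_z)² = 110 ℏ²; θ_min ≈ 24.09°; L_z,max = 5ℏ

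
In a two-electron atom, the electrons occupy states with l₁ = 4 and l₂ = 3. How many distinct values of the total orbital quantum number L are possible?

7

By the triangle rule, |l₁ − l₂| ≤ L ≤ l₁ + l₂.
Allowed values: L = 1, 2, 3, 4, 5, 6, 7.
That is 7 values.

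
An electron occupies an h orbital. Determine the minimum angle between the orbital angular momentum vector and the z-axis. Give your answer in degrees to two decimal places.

For an h orbital, l = 5.
|L| = ℏ√(l(l+1)) = √30 ℏ.
The smallest angle corresponds to the largest L_z, i.e. m_l = l = 5, giving L_z = 5ℏ.
cos θ_min = 5/√30, so θ_min ≈ 24.09°.

θ_min ≈ 24.09°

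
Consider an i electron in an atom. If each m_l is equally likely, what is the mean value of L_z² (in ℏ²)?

For an i orbital, l = 6.
The allowed m_l values are -6, -5, -4, -3, -2, -1, 0, 1, 2, 3, 4, 5, 6.
Average of L_z² over 13 states: 182/13 ℏ² = 14 ℏ².

⟨L_z²⟩ = 14 ℏ²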